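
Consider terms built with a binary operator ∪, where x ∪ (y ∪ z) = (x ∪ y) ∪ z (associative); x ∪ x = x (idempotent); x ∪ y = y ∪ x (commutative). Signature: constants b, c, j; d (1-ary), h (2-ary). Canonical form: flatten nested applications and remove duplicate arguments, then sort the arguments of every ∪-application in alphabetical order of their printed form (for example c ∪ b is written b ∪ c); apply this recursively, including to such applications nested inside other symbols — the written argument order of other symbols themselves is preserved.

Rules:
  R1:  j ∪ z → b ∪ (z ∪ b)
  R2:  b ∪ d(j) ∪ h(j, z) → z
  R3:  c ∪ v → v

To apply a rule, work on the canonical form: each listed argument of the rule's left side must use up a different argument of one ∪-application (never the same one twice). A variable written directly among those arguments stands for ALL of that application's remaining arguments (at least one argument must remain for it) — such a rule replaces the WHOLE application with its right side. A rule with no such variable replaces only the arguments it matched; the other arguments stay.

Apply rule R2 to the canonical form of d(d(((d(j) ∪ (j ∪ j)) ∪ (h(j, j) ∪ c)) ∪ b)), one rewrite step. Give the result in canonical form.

Canonical form:  d(d(b ∪ c ∪ d(j) ∪ h(j, j) ∪ j))
R2 matches:  uses b, d(j), h(j, j);  z := j
Result:  d(d(c ∪ j))

Answer: d(d(c ∪ j))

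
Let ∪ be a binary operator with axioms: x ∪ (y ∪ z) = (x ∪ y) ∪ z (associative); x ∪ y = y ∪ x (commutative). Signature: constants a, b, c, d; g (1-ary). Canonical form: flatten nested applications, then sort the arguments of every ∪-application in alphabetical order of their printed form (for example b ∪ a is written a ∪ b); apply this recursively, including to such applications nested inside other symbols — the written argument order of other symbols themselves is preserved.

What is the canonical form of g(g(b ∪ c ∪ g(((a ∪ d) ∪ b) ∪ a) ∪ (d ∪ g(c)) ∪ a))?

Work inside:  b ∪ c ∪ g(((a ∪ d) ∪ b) ∪ a) ∪ (d ∪ g(c)) ∪ a
Merge nested applications:  b ∪ c ∪ g(((a ∪ d) ∪ b) ∪ a) ∪ d ∪ g(c) ∪ a
Canonicalize subterm:  g(((a ∪ d) ∪ b) ∪ a)  →  g(a ∪ a ∪ b ∪ d)
Sort:  a ∪ b ∪ c ∪ d ∪ g(a ∪ a ∪ b ∪ d) ∪ g(c)
Rebuild:  g(g(a ∪ b ∪ c ∪ d ∪ g(a ∪ a ∪ b ∪ d) ∪ g(c)))

Answer: g(g(a ∪ b ∪ c ∪ d ∪ g(a ∪ a ∪ b ∪ d) ∪ g(c)))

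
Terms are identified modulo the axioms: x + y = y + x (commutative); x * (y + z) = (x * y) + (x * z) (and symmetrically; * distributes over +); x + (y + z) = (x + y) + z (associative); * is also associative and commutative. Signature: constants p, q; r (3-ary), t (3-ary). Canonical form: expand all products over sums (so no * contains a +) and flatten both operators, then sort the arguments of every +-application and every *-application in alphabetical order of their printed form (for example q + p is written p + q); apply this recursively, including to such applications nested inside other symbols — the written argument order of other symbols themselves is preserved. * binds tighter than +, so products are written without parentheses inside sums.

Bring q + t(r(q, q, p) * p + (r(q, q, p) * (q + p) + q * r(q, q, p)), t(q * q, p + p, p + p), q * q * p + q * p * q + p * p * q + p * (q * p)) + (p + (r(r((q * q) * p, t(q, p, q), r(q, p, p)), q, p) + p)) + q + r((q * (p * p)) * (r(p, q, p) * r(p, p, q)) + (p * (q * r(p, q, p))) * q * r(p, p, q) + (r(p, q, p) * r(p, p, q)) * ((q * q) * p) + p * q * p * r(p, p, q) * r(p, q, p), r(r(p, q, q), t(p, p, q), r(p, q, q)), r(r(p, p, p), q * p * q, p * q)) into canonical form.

Expand products over sums:  q + t(p * r(q, q, p) + p * r(q, q, p) + q * r(q, q, p) + q * r(q, q, p), t(q * q, p + p, p + p), p * p * q + p * p * q + p * q * q + p * q * q) + p + r(r(p * q * q, t(q, p, q), r(q, p, p)), q, p) + p + q + r(p * p * q * r(p, p, q) * r(p, q, p) + p * p * q * r(p, p, q) * r(p, q, p) + p * q * q * r(p, p, q) * r(p, q, p) + p * q * q * r(p, p, q) * r(p, q, p), r(r(p, q, q), t(p, p, q), r(p, q, q)), r(r(p, p, p), p * q * q, p * q))
Sort arguments:  p + p + q + q + r(p * p * q * r(p, p, q) * r(p, q, p) + p * p * q * r(p, p, q) * r(p, q, p) + p * q * q * r(p, p, q) * r(p, q, p) + p * q * q * r(p, p, q) * r(p, q, p), r(r(p, q, q), t(p, p, q), r(p, q, q)), r(r(p, p, p), p * q * q, p * q)) + r(r(p * q * q, t(q, p, q), r(q, p, p)), q, p) + t(p * r(q, q, p) + p * r(q, q, p) + q * r(q, q, p) + q * r(q, q, p), t(q * q, p + p, p + p), p * p * q + p * p * q + p * q * q + p * q * q)

Answer: p + p + q + q + r(p * p * q * r(p, p, q) * r(p, q, p) + p * p * q * r(p, p, q) * r(p, q, p) + p * q * q * r(p, p, q) * r(p, q, p) + p * q * q * r(p, p, q) * r(p, q, p), r(r(p, q, q), t(p, p, q), r(p, q, q)), r(r(p, p, p), p * q * q, p * q)) + r(r(p * q * q, t(q, p, q), r(q, p, p)), q, p) + t(p * r(q, q, p) + p * r(q, q, p) + q * r(q, q, p) + q * r(q, q, p), t(q * q, p + p, p + p), p * p * q + p * p * q + p * q * q + p * q * q)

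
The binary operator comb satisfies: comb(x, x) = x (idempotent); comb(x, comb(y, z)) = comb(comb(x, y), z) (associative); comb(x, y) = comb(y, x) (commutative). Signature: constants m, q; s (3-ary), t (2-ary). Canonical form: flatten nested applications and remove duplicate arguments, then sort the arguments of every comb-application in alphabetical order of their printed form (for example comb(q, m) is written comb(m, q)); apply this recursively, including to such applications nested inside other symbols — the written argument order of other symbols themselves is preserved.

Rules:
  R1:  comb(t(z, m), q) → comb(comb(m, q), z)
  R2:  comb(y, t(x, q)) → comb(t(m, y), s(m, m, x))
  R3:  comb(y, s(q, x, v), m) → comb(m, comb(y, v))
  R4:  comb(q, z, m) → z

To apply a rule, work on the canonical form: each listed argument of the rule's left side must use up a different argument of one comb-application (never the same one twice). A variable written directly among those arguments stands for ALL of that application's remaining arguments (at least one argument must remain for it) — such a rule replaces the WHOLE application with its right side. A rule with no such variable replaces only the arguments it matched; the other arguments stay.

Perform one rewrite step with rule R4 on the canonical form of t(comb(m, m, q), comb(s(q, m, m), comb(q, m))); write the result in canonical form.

Canonical form:  t(comb(m, q), comb(m, q, s(q, m, m)))
Apply R4:  consuming m, q;  z := s(q, m, m)
The variable takes the whole remainder — replace the entire application.
New term:  t(comb(m, q), s(q, m, m))

Answer: t(comb(m, q), s(q, m, m))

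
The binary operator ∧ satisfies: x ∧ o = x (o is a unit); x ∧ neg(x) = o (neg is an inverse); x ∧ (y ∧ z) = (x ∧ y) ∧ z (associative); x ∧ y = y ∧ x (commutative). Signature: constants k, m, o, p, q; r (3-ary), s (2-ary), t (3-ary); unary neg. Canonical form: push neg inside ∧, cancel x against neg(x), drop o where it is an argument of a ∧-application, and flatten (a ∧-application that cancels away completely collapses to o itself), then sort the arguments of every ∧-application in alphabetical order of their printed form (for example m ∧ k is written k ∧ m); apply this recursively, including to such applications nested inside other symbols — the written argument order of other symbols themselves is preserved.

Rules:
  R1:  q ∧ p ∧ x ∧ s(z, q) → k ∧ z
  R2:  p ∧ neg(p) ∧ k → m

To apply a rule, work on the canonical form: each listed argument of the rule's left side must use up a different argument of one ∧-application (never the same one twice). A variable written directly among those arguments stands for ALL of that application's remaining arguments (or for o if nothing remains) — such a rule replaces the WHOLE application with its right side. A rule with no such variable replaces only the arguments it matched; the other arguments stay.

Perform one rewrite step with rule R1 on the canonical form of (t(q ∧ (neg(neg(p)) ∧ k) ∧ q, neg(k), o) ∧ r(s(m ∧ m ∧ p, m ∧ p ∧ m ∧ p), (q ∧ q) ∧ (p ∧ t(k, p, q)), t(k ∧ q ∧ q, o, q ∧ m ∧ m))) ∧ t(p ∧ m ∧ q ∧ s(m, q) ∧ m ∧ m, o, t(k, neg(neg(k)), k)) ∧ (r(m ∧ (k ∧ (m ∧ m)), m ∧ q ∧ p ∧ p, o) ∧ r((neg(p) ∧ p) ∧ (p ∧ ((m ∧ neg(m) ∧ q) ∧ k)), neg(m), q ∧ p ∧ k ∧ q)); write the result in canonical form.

Answer: r(k ∧ m ∧ m ∧ m, m ∧ p ∧ p ∧ q, o) ∧ r(k ∧ p ∧ q, neg(m), k ∧ p ∧ q ∧ q) ∧ r(s(m ∧ m ∧ p, m ∧ m ∧ p ∧ p), p ∧ q ∧ q ∧ t(k, p, q), t(k ∧ q ∧ q, o, m ∧ m ∧ q)) ∧ t(k ∧ m, o, t(k, k, k)) ∧ t(k ∧ p ∧ q ∧ q, neg(k), o)

Derivation:
Canonical form:  r(k ∧ m ∧ m ∧ m, m ∧ p ∧ p ∧ q, o) ∧ r(k ∧ p ∧ q, neg(m), k ∧ p ∧ q ∧ q) ∧ r(s(m ∧ m ∧ p, m ∧ m ∧ p ∧ p), p ∧ q ∧ q ∧ t(k, p, q), t(k ∧ q ∧ q, o, m ∧ m ∧ q)) ∧ t(k ∧ p ∧ q ∧ q, neg(k), o) ∧ t(m ∧ m ∧ m ∧ p ∧ q ∧ s(m, q), o, t(k, k, k))
R1 matches:  uses p, q, s(m, q);  x := m ∧ m ∧ m, z := m
The extension variable absorbs all remaining arguments, so the whole application is rewritten.
Giving:  r(k ∧ m ∧ m ∧ m, m ∧ p ∧ p ∧ q, o) ∧ r(k ∧ p ∧ q, neg(m), k ∧ p ∧ q ∧ q) ∧ r(s(m ∧ m ∧ p, m ∧ m ∧ p ∧ p), p ∧ q ∧ q ∧ t(k, p, q), t(k ∧ q ∧ q, o, m ∧ m ∧ q)) ∧ t(k ∧ m, o, t(k, k, k)) ∧ t(k ∧ p ∧ q ∧ q, neg(k), o)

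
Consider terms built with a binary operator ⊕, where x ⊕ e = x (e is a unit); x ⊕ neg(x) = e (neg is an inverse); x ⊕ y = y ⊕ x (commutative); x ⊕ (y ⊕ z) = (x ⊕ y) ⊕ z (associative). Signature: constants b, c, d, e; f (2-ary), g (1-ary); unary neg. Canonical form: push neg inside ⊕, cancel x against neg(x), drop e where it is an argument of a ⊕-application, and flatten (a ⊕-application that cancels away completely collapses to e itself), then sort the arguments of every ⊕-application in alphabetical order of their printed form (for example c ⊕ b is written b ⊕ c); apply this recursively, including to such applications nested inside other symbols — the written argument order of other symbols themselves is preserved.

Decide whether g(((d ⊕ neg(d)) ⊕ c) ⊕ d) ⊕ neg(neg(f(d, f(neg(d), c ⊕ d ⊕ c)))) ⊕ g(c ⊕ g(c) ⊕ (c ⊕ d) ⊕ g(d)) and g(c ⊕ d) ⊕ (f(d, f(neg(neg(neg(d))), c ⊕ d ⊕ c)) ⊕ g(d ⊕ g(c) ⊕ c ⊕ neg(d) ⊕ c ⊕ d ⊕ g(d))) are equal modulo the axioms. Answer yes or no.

Answer: yes — both canonical forms are f(d, f(neg(d), c ⊕ c ⊕ d)) ⊕ g(c ⊕ c ⊕ d ⊕ g(c) ⊕ g(d)) ⊕ g(c ⊕ d)

Derivation:
Left:  g(((d ⊕ neg(d)) ⊕ c) ⊕ d) ⊕ neg(neg(f(d, f(neg(d), c ⊕ d ⊕ c)))) ⊕ g(c ⊕ g(c) ⊕ (c ⊕ d) ⊕ g(d))
  Push neg inside:  distribute neg over ⊕ and collapse double neg
  Combine occurrences:  g(c ⊕ d) ⊕ f(d, f(neg(d), c ⊕ c ⊕ d)) ⊕ g(c ⊕ c ⊕ d ⊕ g(c) ⊕ g(d))
  Sort:  f(d, f(neg(d), c ⊕ c ⊕ d)) ⊕ g(c ⊕ c ⊕ d ⊕ g(c) ⊕ g(d)) ⊕ g(c ⊕ d)
Right:  g(c ⊕ d) ⊕ (f(d, f(neg(neg(neg(d))), c ⊕ d ⊕ c)) ⊕ g(d ⊕ g(c) ⊕ c ⊕ neg(d) ⊕ c ⊕ d ⊕ g(d)))
  Push neg inside:  distribute neg over ⊕ and collapse double neg
  Collect:  g(c ⊕ d) ⊕ f(d, f(neg(d), c ⊕ c ⊕ d)) ⊕ g(c ⊕ c ⊕ d ⊕ g(c) ⊕ g(d))
  Sort:  f(d, f(neg(d), c ⊕ c ⊕ d)) ⊕ g(c ⊕ c ⊕ d ⊕ g(c) ⊕ g(d)) ⊕ g(c ⊕ d)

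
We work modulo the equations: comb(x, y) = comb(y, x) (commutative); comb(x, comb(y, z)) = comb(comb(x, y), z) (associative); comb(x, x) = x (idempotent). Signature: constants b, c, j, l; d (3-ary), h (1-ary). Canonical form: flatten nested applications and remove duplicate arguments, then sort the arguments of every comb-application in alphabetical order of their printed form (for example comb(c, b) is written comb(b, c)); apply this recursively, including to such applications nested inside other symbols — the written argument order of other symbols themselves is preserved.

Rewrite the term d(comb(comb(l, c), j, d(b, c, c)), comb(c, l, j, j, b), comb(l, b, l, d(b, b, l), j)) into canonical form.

Descend into:  comb(l, b, l, d(b, b, l), j)
Idempotence:  drop duplicate l
Sort:  comb(b, d(b, b, l), j, l)
Put back:  d(comb(c, d(b, c, c), j, l), comb(b, c, j, l), comb(b, d(b, b, l), j, l))

Answer: d(comb(c, d(b, c, c), j, l), comb(b, c, j, l), comb(b, d(b, b, l), j, l))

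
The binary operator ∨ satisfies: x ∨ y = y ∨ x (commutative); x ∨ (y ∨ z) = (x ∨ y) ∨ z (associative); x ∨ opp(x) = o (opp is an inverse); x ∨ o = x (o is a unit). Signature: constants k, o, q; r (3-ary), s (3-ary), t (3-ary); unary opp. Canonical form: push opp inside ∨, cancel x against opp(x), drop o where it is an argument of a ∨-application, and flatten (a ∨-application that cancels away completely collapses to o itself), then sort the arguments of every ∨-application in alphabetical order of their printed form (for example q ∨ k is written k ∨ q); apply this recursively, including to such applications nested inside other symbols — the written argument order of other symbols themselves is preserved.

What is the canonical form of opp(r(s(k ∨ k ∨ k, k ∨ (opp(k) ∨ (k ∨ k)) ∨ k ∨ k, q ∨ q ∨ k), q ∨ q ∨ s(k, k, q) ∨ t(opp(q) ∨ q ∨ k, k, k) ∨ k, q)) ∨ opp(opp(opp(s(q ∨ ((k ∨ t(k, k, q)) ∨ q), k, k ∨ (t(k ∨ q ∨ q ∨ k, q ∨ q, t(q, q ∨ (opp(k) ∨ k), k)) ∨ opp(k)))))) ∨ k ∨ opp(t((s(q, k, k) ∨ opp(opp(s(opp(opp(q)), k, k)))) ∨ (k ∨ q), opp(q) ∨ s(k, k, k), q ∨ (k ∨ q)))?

Answer: k ∨ opp(r(s(k ∨ k ∨ k, k ∨ k ∨ k ∨ k, k ∨ q ∨ q), k ∨ q ∨ q ∨ s(k, k, q) ∨ t(k, k, k), q)) ∨ opp(s(k ∨ q ∨ q ∨ t(k, k, q), k, t(k ∨ k ∨ q ∨ q, q ∨ q, t(q, q, k)))) ∨ opp(t(k ∨ q ∨ s(q, k, k) ∨ s(q, k, k), opp(q) ∨ s(k, k, k), k ∨ q ∨ q))

Derivation:
Push opp inside:  distribute opp over ∨ and collapse double opp
Collect terms:  opp(r(s(k ∨ k ∨ k, k ∨ k ∨ k ∨ k, k ∨ q ∨ q), k ∨ q ∨ q ∨ s(k, k, q) ∨ t(k, k, k), q)) ∨ opp(s(k ∨ q ∨ q ∨ t(k, k, q), k, t(k ∨ k ∨ q ∨ q, q ∨ q, t(q, q, k)))) ∨ k ∨ opp(t(k ∨ q ∨ s(q, k, k) ∨ s(q, k, k), opp(q) ∨ s(k, k, k), k ∨ q ∨ q))
Sort:  k ∨ opp(r(s(k ∨ k ∨ k, k ∨ k ∨ k ∨ k, k ∨ q ∨ q), k ∨ q ∨ q ∨ s(k, k, q) ∨ t(k, k, k), q)) ∨ opp(s(k ∨ q ∨ q ∨ t(k, k, q), k, t(k ∨ k ∨ q ∨ q, q ∨ q, t(q, q, k)))) ∨ opp(t(k ∨ q ∨ s(q, k, k) ∨ s(q, k, k), opp(q) ∨ s(k, k, k), k ∨ q ∨ q))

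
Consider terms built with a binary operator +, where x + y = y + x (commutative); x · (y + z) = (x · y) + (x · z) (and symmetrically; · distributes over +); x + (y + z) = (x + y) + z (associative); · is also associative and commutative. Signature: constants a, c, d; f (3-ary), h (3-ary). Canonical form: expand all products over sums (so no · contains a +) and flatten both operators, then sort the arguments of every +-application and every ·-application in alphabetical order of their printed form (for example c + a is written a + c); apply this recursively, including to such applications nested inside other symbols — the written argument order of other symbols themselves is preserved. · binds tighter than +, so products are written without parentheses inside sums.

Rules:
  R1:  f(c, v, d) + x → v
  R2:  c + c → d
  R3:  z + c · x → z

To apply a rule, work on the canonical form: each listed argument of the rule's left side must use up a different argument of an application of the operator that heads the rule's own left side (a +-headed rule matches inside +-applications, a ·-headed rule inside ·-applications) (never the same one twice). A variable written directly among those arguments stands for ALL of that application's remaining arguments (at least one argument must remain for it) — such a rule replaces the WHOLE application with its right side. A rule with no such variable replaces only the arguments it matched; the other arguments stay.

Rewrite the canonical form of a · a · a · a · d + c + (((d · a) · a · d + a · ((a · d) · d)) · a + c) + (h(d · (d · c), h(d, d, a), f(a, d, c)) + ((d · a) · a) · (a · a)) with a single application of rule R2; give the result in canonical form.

Canonical form:  a · a · a · a · d + a · a · a · a · d + a · a · a · d · d + a · a · a · d · d + c + c + h(c · d · d, h(d, d, a), f(a, d, c))
Match R2:  consume c, c
Giving:  a · a · a · a · d + a · a · a · a · d + a · a · a · d · d + a · a · a · d · d + d + h(c · d · d, h(d, d, a), f(a, d, c))

Answer: a · a · a · a · d + a · a · a · a · d + a · a · a · d · d + a · a · a · d · d + d + h(c · d · d, h(d, d, a), f(a, d, c))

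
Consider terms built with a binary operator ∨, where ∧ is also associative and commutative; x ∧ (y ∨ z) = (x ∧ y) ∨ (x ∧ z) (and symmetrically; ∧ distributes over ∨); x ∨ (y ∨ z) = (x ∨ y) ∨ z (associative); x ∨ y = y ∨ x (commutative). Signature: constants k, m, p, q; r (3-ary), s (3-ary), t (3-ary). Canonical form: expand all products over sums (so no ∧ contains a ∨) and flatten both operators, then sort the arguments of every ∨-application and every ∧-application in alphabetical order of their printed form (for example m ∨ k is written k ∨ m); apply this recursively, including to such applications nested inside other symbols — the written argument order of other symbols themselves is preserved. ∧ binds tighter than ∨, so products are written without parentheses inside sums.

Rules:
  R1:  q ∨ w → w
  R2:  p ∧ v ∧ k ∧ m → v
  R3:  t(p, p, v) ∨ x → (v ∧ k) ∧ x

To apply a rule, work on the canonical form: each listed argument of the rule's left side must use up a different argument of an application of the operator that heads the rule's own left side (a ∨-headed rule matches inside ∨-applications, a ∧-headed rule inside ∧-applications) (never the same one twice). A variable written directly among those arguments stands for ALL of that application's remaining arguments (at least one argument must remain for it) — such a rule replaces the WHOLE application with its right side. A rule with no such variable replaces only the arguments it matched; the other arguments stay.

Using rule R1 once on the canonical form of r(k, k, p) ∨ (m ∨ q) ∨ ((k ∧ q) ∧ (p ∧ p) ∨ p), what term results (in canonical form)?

Answer: k ∧ p ∧ p ∧ q ∨ m ∨ p ∨ r(k, k, p)

Derivation:
Canonical form:  k ∧ p ∧ p ∧ q ∨ m ∨ p ∨ q ∨ r(k, k, p)
Apply R1:  consuming q;  w := k ∧ p ∧ p ∧ q ∨ m ∨ p ∨ r(k, k, p)
The variable takes the whole remainder — replace the entire application.
New term:  k ∧ p ∧ p ∧ q ∨ m ∨ p ∨ r(k, k, p)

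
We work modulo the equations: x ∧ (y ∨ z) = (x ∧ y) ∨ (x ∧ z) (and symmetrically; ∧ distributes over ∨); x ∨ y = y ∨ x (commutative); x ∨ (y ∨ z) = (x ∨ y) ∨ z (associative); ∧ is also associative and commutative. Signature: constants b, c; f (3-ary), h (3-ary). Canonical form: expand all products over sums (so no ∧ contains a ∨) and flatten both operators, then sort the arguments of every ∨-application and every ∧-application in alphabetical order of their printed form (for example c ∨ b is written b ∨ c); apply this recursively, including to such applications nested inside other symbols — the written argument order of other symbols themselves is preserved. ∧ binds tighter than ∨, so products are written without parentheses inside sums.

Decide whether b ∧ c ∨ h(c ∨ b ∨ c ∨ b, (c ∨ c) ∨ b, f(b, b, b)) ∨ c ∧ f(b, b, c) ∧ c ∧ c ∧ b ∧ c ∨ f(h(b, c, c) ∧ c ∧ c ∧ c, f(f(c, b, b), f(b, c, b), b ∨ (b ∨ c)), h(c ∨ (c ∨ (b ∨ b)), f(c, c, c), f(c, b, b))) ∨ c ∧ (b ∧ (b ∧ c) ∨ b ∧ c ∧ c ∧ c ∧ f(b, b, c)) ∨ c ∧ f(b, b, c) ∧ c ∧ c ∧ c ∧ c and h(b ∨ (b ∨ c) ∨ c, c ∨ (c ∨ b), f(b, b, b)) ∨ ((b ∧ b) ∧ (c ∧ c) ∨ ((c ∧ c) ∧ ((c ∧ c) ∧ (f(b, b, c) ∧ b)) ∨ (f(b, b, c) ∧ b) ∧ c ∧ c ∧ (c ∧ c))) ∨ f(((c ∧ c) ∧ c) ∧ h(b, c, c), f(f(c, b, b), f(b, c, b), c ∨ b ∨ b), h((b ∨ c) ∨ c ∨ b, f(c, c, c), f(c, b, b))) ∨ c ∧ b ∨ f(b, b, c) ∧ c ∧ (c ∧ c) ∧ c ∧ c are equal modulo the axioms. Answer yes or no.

Answer: yes — both canonical forms are b ∧ b ∧ c ∧ c ∨ b ∧ c ∨ b ∧ c ∧ c ∧ c ∧ c ∧ f(b, b, c) ∨ b ∧ c ∧ c ∧ c ∧ c ∧ f(b, b, c) ∨ c ∧ c ∧ c ∧ c ∧ c ∧ f(b, b, c) ∨ f(c ∧ c ∧ c ∧ h(b, c, c), f(f(c, b, b), f(b, c, b), b ∨ b ∨ c), h(b ∨ b ∨ c ∨ c, f(c, c, c), f(c, b, b))) ∨ h(b ∨ b ∨ c ∨ c, b ∨ c ∨ c, f(b, b, b))

Derivation:
Left:  b ∧ c ∨ h(c ∨ b ∨ c ∨ b, (c ∨ c) ∨ b, f(b, b, b)) ∨ c ∧ f(b, b, c) ∧ c ∧ c ∧ b ∧ c ∨ f(h(b, c, c) ∧ c ∧ c ∧ c, f(f(c, b, b), f(b, c, b), b ∨ (b ∨ c)), h(c ∨ (c ∨ (b ∨ b)), f(c, c, c), f(c, b, b))) ∨ c ∧ (b ∧ (b ∧ c) ∨ b ∧ c ∧ c ∧ c ∧ f(b, b, c)) ∨ c ∧ f(b, b, c) ∧ c ∧ c ∧ c ∧ c
  Expand products over sums:  b ∧ c ∨ h(b ∨ b ∨ c ∨ c, b ∨ c ∨ c, f(b, b, b)) ∨ b ∧ c ∧ c ∧ c ∧ c ∧ f(b, b, c) ∨ f(c ∧ c ∧ c ∧ h(b, c, c), f(f(c, b, b), f(b, c, b), b ∨ b ∨ c), h(b ∨ b ∨ c ∨ c, f(c, c, c), f(c, b, b))) ∨ b ∧ b ∧ c ∧ c ∨ b ∧ c ∧ c ∧ c ∧ c ∧ f(b, b, c) ∨ c ∧ c ∧ c ∧ c ∧ c ∧ f(b, b, c)
  Order the arguments:  b ∧ b ∧ c ∧ c ∨ b ∧ c ∨ b ∧ c ∧ c ∧ c ∧ c ∧ f(b, b, c) ∨ b ∧ c ∧ c ∧ c ∧ c ∧ f(b, b, c) ∨ c ∧ c ∧ c ∧ c ∧ c ∧ f(b, b, c) ∨ f(c ∧ c ∧ c ∧ h(b, c, c), f(f(c, b, b), f(b, c, b), b ∨ b ∨ c), h(b ∨ b ∨ c ∨ c, f(c, c, c), f(c, b, b))) ∨ h(b ∨ b ∨ c ∨ c, b ∨ c ∨ c, f(b, b, b))
Right:  h(b ∨ (b ∨ c) ∨ c, c ∨ (c ∨ b), f(b, b, b)) ∨ ((b ∧ b) ∧ (c ∧ c) ∨ ((c ∧ c) ∧ ((c ∧ c) ∧ (f(b, b, c) ∧ b)) ∨ (f(b, b, c) ∧ b) ∧ c ∧ c ∧ (c ∧ c))) ∨ f(((c ∧ c) ∧ c) ∧ h(b, c, c), f(f(c, b, b), f(b, c, b), c ∨ b ∨ b), h((b ∨ c) ∨ c ∨ b, f(c, c, c), f(c, b, b))) ∨ c ∧ b ∨ f(b, b, c) ∧ c ∧ (c ∧ c) ∧ c ∧ c
  Flatten:  h(b ∨ b ∨ c ∨ c, b ∨ c ∨ c, f(b, b, b)) ∨ b ∧ b ∧ c ∧ c ∨ b ∧ c ∧ c ∧ c ∧ c ∧ f(b, b, c) ∨ b ∧ c ∧ c ∧ c ∧ c ∧ f(b, b, c) ∨ f(c ∧ c ∧ c ∧ h(b, c, c), f(f(c, b, b), f(b, c, b), b ∨ b ∨ c), h(b ∨ b ∨ c ∨ c, f(c, c, c), f(c, b, b))) ∨ b ∧ c ∨ c ∧ c ∧ c ∧ c ∧ c ∧ f(b, b, c)
  Sort:  b ∧ b ∧ c ∧ c ∨ b ∧ c ∨ b ∧ c ∧ c ∧ c ∧ c ∧ f(b, b, c) ∨ b ∧ c ∧ c ∧ c ∧ c ∧ f(b, b, c) ∨ c ∧ c ∧ c ∧ c ∧ c ∧ f(b, b, c) ∨ f(c ∧ c ∧ c ∧ h(b, c, c), f(f(c, b, b), f(b, c, b), b ∨ b ∨ c), h(b ∨ b ∨ c ∨ c, f(c, c, c), f(c, b, b))) ∨ h(b ∨ b ∨ c ∨ c, b ∨ c ∨ c, f(b, b, b))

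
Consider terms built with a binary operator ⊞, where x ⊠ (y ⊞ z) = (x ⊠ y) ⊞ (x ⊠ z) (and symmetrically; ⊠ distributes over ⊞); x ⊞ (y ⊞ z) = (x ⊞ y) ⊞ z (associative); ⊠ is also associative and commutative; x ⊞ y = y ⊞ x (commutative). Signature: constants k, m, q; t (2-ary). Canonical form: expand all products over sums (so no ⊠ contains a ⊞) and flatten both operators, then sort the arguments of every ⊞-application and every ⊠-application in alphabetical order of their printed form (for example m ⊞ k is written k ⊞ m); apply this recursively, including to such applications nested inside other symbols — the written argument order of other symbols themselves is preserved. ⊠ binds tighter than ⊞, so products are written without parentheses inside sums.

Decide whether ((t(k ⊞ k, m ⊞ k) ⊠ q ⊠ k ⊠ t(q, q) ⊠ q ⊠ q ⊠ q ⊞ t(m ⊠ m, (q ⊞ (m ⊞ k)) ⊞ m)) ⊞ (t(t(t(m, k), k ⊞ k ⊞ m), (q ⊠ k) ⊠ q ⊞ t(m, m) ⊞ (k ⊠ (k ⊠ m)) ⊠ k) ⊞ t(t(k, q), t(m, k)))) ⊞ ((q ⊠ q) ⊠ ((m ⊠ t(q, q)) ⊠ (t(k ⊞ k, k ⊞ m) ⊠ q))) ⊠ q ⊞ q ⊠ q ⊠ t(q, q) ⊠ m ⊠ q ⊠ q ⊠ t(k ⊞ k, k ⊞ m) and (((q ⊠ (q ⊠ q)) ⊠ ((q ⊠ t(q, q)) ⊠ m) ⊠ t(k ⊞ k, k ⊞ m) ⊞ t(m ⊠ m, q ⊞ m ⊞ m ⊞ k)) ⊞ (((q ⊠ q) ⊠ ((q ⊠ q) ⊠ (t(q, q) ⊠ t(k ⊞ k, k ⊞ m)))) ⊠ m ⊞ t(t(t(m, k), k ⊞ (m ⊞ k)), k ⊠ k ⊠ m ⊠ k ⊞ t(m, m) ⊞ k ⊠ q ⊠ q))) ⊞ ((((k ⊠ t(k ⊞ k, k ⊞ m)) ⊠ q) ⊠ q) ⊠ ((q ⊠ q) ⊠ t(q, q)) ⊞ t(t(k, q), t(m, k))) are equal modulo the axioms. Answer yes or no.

Answer: yes — both canonical forms are k ⊠ q ⊠ q ⊠ q ⊠ q ⊠ t(k ⊞ k, k ⊞ m) ⊠ t(q, q) ⊞ m ⊠ q ⊠ q ⊠ q ⊠ q ⊠ t(k ⊞ k, k ⊞ m) ⊠ t(q, q) ⊞ m ⊠ q ⊠ q ⊠ q ⊠ q ⊠ t(k ⊞ k, k ⊞ m) ⊠ t(q, q) ⊞ t(m ⊠ m, k ⊞ m ⊞ m ⊞ q) ⊞ t(t(k, q), t(m, k)) ⊞ t(t(t(m, k), k ⊞ k ⊞ m), k ⊠ k ⊠ k ⊠ m ⊞ k ⊠ q ⊠ q ⊞ t(m, m))

Derivation:
Left:  ((t(k ⊞ k, m ⊞ k) ⊠ q ⊠ k ⊠ t(q, q) ⊠ q ⊠ q ⊠ q ⊞ t(m ⊠ m, (q ⊞ (m ⊞ k)) ⊞ m)) ⊞ (t(t(t(m, k), k ⊞ k ⊞ m), (q ⊠ k) ⊠ q ⊞ t(m, m) ⊞ (k ⊠ (k ⊠ m)) ⊠ k) ⊞ t(t(k, q), t(m, k)))) ⊞ ((q ⊠ q) ⊠ ((m ⊠ t(q, q)) ⊠ (t(k ⊞ k, k ⊞ m) ⊠ q))) ⊠ q ⊞ q ⊠ q ⊠ t(q, q) ⊠ m ⊠ q ⊠ q ⊠ t(k ⊞ k, k ⊞ m)
  Flatten:  k ⊠ q ⊠ q ⊠ q ⊠ q ⊠ t(k ⊞ k, k ⊞ m) ⊠ t(q, q) ⊞ t(m ⊠ m, k ⊞ m ⊞ m ⊞ q) ⊞ t(t(t(m, k), k ⊞ k ⊞ m), k ⊠ k ⊠ k ⊠ m ⊞ k ⊠ q ⊠ q ⊞ t(m, m)) ⊞ t(t(k, q), t(m, k)) ⊞ m ⊠ q ⊠ q ⊠ q ⊠ q ⊠ t(k ⊞ k, k ⊞ m) ⊠ t(q, q) ⊞ m ⊠ q ⊠ q ⊠ q ⊠ q ⊠ t(k ⊞ k, k ⊞ m) ⊠ t(q, q)
  Order the arguments:  k ⊠ q ⊠ q ⊠ q ⊠ q ⊠ t(k ⊞ k, k ⊞ m) ⊠ t(q, q) ⊞ m ⊠ q ⊠ q ⊠ q ⊠ q ⊠ t(k ⊞ k, k ⊞ m) ⊠ t(q, q) ⊞ m ⊠ q ⊠ q ⊠ q ⊠ q ⊠ t(k ⊞ k, k ⊞ m) ⊠ t(q, q) ⊞ t(m ⊠ m, k ⊞ m ⊞ m ⊞ q) ⊞ t(t(k, q), t(m, k)) ⊞ t(t(t(m, k), k ⊞ k ⊞ m), k ⊠ k ⊠ k ⊠ m ⊞ k ⊠ q ⊠ q ⊞ t(m, m))
Right:  (((q ⊠ (q ⊠ q)) ⊠ ((q ⊠ t(q, q)) ⊠ m) ⊠ t(k ⊞ k, k ⊞ m) ⊞ t(m ⊠ m, q ⊞ m ⊞ m ⊞ k)) ⊞ (((q ⊠ q) ⊠ ((q ⊠ q) ⊠ (t(q, q) ⊠ t(k ⊞ k, k ⊞ m)))) ⊠ m ⊞ t(t(t(m, k), k ⊞ (m ⊞ k)), k ⊠ k ⊠ m ⊠ k ⊞ t(m, m) ⊞ k ⊠ q ⊠ q))) ⊞ ((((k ⊠ t(k ⊞ k, k ⊞ m)) ⊠ q) ⊠ q) ⊠ ((q ⊠ q) ⊠ t(q, q)) ⊞ t(t(k, q), t(m, k)))
  Un-nest:  m ⊠ q ⊠ q ⊠ q ⊠ q ⊠ t(k ⊞ k, k ⊞ m) ⊠ t(q, q) ⊞ t(m ⊠ m, k ⊞ m ⊞ m ⊞ q) ⊞ m ⊠ q ⊠ q ⊠ q ⊠ q ⊠ t(k ⊞ k, k ⊞ m) ⊠ t(q, q) ⊞ t(t(t(m, k), k ⊞ k ⊞ m), k ⊠ k ⊠ k ⊠ m ⊞ k ⊠ q ⊠ q ⊞ t(m, m)) ⊞ k ⊠ q ⊠ q ⊠ q ⊠ q ⊠ t(k ⊞ k, k ⊞ m) ⊠ t(q, q) ⊞ t(t(k, q), t(m, k))
  Sort arguments:  k ⊠ q ⊠ q ⊠ q ⊠ q ⊠ t(k ⊞ k, k ⊞ m) ⊠ t(q, q) ⊞ m ⊠ q ⊠ q ⊠ q ⊠ q ⊠ t(k ⊞ k, k ⊞ m) ⊠ t(q, q) ⊞ m ⊠ q ⊠ q ⊠ q ⊠ q ⊠ t(k ⊞ k, k ⊞ m) ⊠ t(q, q) ⊞ t(m ⊠ m, k ⊞ m ⊞ m ⊞ q) ⊞ t(t(k, q), t(m, k)) ⊞ t(t(t(m, k), k ⊞ k ⊞ m), k ⊠ k ⊠ k ⊠ m ⊞ k ⊠ q ⊠ q ⊞ t(m, m))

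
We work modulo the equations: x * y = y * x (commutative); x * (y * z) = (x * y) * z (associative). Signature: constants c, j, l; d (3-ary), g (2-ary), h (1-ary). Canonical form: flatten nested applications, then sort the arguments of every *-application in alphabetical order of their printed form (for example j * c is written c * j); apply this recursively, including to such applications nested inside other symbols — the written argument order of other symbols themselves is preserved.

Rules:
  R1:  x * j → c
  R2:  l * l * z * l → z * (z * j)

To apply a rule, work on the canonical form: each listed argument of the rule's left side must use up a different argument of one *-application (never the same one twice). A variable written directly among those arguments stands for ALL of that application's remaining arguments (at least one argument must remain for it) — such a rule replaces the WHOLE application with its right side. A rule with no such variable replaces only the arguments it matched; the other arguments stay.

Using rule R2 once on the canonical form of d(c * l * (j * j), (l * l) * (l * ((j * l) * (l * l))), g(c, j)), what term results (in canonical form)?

Canonical form:  d(c * j * j * l, j * l * l * l * l * l * l, g(c, j))
R2 matches:  uses l, l, l;  z := j * l * l * l
The extension variable absorbs all remaining arguments, so the whole application is rewritten.
New term:  d(c * j * j * l, j * j * j * l * l * l * l * l * l, g(c, j))

Answer: d(c * j * j * l, j * j * j * l * l * l * l * l * l, g(c, j))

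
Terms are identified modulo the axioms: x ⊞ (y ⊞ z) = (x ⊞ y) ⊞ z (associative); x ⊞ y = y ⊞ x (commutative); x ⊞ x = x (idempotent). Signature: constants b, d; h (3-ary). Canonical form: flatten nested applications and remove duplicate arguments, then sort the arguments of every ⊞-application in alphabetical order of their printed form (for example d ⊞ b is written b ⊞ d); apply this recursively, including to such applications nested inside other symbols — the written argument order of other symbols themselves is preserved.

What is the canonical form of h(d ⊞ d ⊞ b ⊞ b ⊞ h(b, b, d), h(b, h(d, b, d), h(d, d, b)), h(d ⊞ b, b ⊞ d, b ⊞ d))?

Answer: h(b ⊞ d ⊞ h(b, b, d), h(b, h(d, b, d), h(d, d, b)), h(b ⊞ d, b ⊞ d, b ⊞ d))

Derivation:
Work inside:  d ⊞ d ⊞ b ⊞ b ⊞ h(b, b, d)
Deduplicate:  drop duplicate d, b
Sort arguments:  b ⊞ d ⊞ h(b, b, d)
Put back:  h(b ⊞ d ⊞ h(b, b, d), h(b, h(d, b, d), h(d, d, b)), h(b ⊞ d, b ⊞ d, b ⊞ d))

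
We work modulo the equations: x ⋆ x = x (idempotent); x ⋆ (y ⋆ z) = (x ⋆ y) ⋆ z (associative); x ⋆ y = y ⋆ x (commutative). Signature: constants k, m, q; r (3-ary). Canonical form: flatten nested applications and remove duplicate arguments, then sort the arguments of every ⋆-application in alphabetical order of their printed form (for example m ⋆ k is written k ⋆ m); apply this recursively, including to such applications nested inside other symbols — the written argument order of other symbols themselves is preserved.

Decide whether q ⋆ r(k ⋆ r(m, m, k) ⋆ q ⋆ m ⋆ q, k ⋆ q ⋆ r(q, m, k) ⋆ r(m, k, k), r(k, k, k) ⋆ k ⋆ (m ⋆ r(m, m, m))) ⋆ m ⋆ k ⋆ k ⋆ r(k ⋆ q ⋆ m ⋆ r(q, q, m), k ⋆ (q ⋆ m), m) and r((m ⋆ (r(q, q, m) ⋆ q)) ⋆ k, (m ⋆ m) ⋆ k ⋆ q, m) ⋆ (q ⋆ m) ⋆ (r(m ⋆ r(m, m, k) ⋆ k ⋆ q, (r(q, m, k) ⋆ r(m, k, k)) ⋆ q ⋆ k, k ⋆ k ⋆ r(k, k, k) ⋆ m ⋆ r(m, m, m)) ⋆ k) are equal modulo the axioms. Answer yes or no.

Answer: yes — both canonical forms are k ⋆ m ⋆ q ⋆ r(k ⋆ m ⋆ q ⋆ r(m, m, k), k ⋆ q ⋆ r(m, k, k) ⋆ r(q, m, k), k ⋆ m ⋆ r(k, k, k) ⋆ r(m, m, m)) ⋆ r(k ⋆ m ⋆ q ⋆ r(q, q, m), k ⋆ m ⋆ q, m)

Derivation:
Left:  q ⋆ r(k ⋆ r(m, m, k) ⋆ q ⋆ m ⋆ q, k ⋆ q ⋆ r(q, m, k) ⋆ r(m, k, k), r(k, k, k) ⋆ k ⋆ (m ⋆ r(m, m, m))) ⋆ m ⋆ k ⋆ k ⋆ r(k ⋆ q ⋆ m ⋆ r(q, q, m), k ⋆ (q ⋆ m), m)
  Simplify inside:  r(k ⋆ r(m, m, k) ⋆ q ⋆ m ⋆ q, k ⋆ q ⋆ r(q, m, k) ⋆ r(m, k, k), r(k, k, k) ⋆ k ⋆ (m ⋆ r(m, m, m)))  →  r(k ⋆ m ⋆ q ⋆ r(m, m, k), k ⋆ q ⋆ r(m, k, k) ⋆ r(q, m, k), k ⋆ m ⋆ r(k, k, k) ⋆ r(m, m, m))
  Simplify inside:  r(k ⋆ q ⋆ m ⋆ r(q, q, m), k ⋆ (q ⋆ m), m)  →  r(k ⋆ m ⋆ q ⋆ r(q, q, m), k ⋆ m ⋆ q, m)
  Deduplicate:  drop duplicate k
  Sort:  k ⋆ m ⋆ q ⋆ r(k ⋆ m ⋆ q ⋆ r(m, m, k), k ⋆ q ⋆ r(m, k, k) ⋆ r(q, m, k), k ⋆ m ⋆ r(k, k, k) ⋆ r(m, m, m)) ⋆ r(k ⋆ m ⋆ q ⋆ r(q, q, m), k ⋆ m ⋆ q, m)
Right:  r((m ⋆ (r(q, q, m) ⋆ q)) ⋆ k, (m ⋆ m) ⋆ k ⋆ q, m) ⋆ (q ⋆ m) ⋆ (r(m ⋆ r(m, m, k) ⋆ k ⋆ q, (r(q, m, k) ⋆ r(m, k, k)) ⋆ q ⋆ k, k ⋆ k ⋆ r(k, k, k) ⋆ m ⋆ r(m, m, m)) ⋆ k)
  Flatten:  r((m ⋆ (r(q, q, m) ⋆ q)) ⋆ k, (m ⋆ m) ⋆ k ⋆ q, m) ⋆ q ⋆ m ⋆ r(m ⋆ r(m, m, k) ⋆ k ⋆ q, (r(q, m, k) ⋆ r(m, k, k)) ⋆ q ⋆ k, k ⋆ k ⋆ r(k, k, k) ⋆ m ⋆ r(m, m, m)) ⋆ k
  Canonicalize subterm:  r((m ⋆ (r(q, q, m) ⋆ q)) ⋆ k, (m ⋆ m) ⋆ k ⋆ q, m)  →  r(k ⋆ m ⋆ q ⋆ r(q, q, m), k ⋆ m ⋆ q, m)
  Simplify inside:  r(m ⋆ r(m, m, k) ⋆ k ⋆ q, (r(q, m, k) ⋆ r(m, k, k)) ⋆ q ⋆ k, k ⋆ k ⋆ r(k, k, k) ⋆ m ⋆ r(m, m, m))  →  r(k ⋆ m ⋆ q ⋆ r(m, m, k), k ⋆ q ⋆ r(m, k, k) ⋆ r(q, m, k), k ⋆ m ⋆ r(k, k, k) ⋆ r(m, m, m))
  Sort arguments:  k ⋆ m ⋆ q ⋆ r(k ⋆ m ⋆ q ⋆ r(m, m, k), k ⋆ q ⋆ r(m, k, k) ⋆ r(q, m, k), k ⋆ m ⋆ r(k, k, k) ⋆ r(m, m, m)) ⋆ r(k ⋆ m ⋆ q ⋆ r(q, q, m), k ⋆ m ⋆ q, m)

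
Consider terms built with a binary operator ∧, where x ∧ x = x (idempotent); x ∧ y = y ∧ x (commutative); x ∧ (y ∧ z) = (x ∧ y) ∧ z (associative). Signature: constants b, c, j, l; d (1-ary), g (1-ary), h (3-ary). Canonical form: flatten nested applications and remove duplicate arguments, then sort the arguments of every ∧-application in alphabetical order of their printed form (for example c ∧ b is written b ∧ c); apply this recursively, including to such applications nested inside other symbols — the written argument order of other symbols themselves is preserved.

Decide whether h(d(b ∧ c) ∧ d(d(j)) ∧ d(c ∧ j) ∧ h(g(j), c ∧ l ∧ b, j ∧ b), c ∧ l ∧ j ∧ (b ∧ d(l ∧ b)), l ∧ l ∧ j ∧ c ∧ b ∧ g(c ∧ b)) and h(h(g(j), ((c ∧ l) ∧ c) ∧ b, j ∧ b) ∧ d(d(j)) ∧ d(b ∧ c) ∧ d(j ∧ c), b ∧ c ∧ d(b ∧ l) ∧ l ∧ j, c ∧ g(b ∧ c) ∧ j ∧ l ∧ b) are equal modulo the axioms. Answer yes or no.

Left:  h(d(b ∧ c) ∧ d(d(j)) ∧ d(c ∧ j) ∧ h(g(j), c ∧ l ∧ b, j ∧ b), c ∧ l ∧ j ∧ (b ∧ d(l ∧ b)), l ∧ l ∧ j ∧ c ∧ b ∧ g(c ∧ b))
  Work inside:  d(b ∧ c) ∧ d(d(j)) ∧ d(c ∧ j) ∧ h(g(j), c ∧ l ∧ b, j ∧ b)
  Canonicalize subterm:  h(g(j), c ∧ l ∧ b, j ∧ b)  →  h(g(j), b ∧ c ∧ l, b ∧ j)
  Sort:  d(b ∧ c) ∧ d(c ∧ j) ∧ d(d(j)) ∧ h(g(j), b ∧ c ∧ l, b ∧ j)
  Put back:  h(d(b ∧ c) ∧ d(c ∧ j) ∧ d(d(j)) ∧ h(g(j), b ∧ c ∧ l, b ∧ j), b ∧ c ∧ d(b ∧ l) ∧ j ∧ l, b ∧ c ∧ g(b ∧ c) ∧ j ∧ l)
Right:  h(h(g(j), ((c ∧ l) ∧ c) ∧ b, j ∧ b) ∧ d(d(j)) ∧ d(b ∧ c) ∧ d(j ∧ c), b ∧ c ∧ d(b ∧ l) ∧ l ∧ j, c ∧ g(b ∧ c) ∧ j ∧ l ∧ b)
  Work inside:  h(g(j), ((c ∧ l) ∧ c) ∧ b, j ∧ b) ∧ d(d(j)) ∧ d(b ∧ c) ∧ d(j ∧ c)
  Canonicalize subterm:  h(g(j), ((c ∧ l) ∧ c) ∧ b, j ∧ b)  →  h(g(j), b ∧ c ∧ l, b ∧ j)
  Canonicalize subterm:  d(j ∧ c)  →  d(c ∧ j)
  Sort arguments:  d(b ∧ c) ∧ d(c ∧ j) ∧ d(d(j)) ∧ h(g(j), b ∧ c ∧ l, b ∧ j)
  Put back:  h(d(b ∧ c) ∧ d(c ∧ j) ∧ d(d(j)) ∧ h(g(j), b ∧ c ∧ l, b ∧ j), b ∧ c ∧ d(b ∧ l) ∧ j ∧ l, b ∧ c ∧ g(b ∧ c) ∧ j ∧ l)

Answer: yes — both canonical forms are h(d(b ∧ c) ∧ d(c ∧ j) ∧ d(d(j)) ∧ h(g(j), b ∧ c ∧ l, b ∧ j), b ∧ c ∧ d(b ∧ l) ∧ j ∧ l, b ∧ c ∧ g(b ∧ c) ∧ j ∧ l)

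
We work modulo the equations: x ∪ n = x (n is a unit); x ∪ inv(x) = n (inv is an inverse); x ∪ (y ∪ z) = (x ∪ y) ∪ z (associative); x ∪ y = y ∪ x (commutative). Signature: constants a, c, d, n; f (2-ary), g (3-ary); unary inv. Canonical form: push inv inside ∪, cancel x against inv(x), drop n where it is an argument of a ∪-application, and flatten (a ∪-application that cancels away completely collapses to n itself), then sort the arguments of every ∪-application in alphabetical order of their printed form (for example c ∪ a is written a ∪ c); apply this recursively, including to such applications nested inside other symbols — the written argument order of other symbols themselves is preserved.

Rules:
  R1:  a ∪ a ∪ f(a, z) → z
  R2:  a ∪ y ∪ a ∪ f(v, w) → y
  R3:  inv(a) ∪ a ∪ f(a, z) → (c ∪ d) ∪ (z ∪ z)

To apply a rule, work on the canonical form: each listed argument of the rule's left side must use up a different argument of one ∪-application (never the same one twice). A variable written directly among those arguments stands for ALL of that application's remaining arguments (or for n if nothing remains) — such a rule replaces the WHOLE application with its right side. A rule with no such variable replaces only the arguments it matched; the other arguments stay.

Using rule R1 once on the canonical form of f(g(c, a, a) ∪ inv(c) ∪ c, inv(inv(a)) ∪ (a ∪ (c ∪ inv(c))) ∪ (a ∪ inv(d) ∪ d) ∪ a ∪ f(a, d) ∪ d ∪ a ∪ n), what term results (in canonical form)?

Answer: f(g(c, a, a), a ∪ a ∪ a ∪ d ∪ d)

Derivation:
Canonical form:  f(g(c, a, a), a ∪ a ∪ a ∪ a ∪ a ∪ d ∪ f(a, d))
Apply R1:  consuming a, a, f(a, d);  z := d
Giving:  f(g(c, a, a), a ∪ a ∪ a ∪ d ∪ d)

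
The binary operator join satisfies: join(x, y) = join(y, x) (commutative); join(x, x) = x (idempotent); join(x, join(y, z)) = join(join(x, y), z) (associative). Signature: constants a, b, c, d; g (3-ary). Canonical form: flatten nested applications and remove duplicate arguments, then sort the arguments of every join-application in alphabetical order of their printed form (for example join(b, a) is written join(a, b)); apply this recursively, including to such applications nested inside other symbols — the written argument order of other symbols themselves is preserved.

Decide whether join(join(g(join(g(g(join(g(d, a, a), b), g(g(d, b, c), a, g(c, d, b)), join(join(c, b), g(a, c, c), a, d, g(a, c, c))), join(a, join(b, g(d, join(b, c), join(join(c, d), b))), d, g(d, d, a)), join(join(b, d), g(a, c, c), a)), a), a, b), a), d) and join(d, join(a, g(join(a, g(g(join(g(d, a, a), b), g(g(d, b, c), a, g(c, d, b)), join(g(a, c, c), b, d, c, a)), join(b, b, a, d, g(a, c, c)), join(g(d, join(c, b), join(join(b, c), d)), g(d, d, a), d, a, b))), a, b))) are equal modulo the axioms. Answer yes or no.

Answer: no — join(a, d, g(join(a, g(g(join(b, g(d, a, a)), g(g(d, b, c), a, g(c, d, b)), join(a, b, c, d, g(a, c, c))), join(a, b, d, g(d, d, a), g(d, join(b, c), join(b, c, d))), join(a, b, d, g(a, c, c)))), a, b)) vs join(a, d, g(join(a, g(g(join(b, g(d, a, a)), g(g(d, b, c), a, g(c, d, b)), join(a, b, c, d, g(a, c, c))), join(a, b, d, g(a, c, c)), join(a, b, d, g(d, d, a), g(d, join(b, c), join(b, c, d))))), a, b))

Derivation:
Left:  join(join(g(join(g(g(join(g(d, a, a), b), g(g(d, b, c), a, g(c, d, b)), join(join(c, b), g(a, c, c), a, d, g(a, c, c))), join(a, join(b, g(d, join(b, c), join(join(c, d), b))), d, g(d, d, a)), join(join(b, d), g(a, c, c), a)), a), a, b), a), d)
  Merge nested applications:  join(g(join(g(g(join(g(d, a, a), b), g(g(d, b, c), a, g(c, d, b)), join(join(c, b), g(a, c, c), a, d, g(a, c, c))), join(a, join(b, g(d, join(b, c), join(join(c, d), b))), d, g(d, d, a)), join(join(b, d), g(a, c, c), a)), a), a, b), a, d)
  Canonicalize subterm:  g(join(g(g(join(g(d, a, a), b), g(g(d, b, c), a, g(c, d, b)), join(join(c, b), g(a, c, c), a, d, g(a, c, c))), join(a, join(b, g(d, join(b, c), join(join(c, d), b))), d, g(d, d, a)), join(join(b, d), g(a, c, c), a)), a), a, b)  →  g(join(a, g(g(join(b, g(d, a, a)), g(g(d, b, c), a, g(c, d, b)), join(a, b, c, d, g(a, c, c))), join(a, b, d, g(d, d, a), g(d, join(b, c), join(b, c, d))), join(a, b, d, g(a, c, c)))), a, b)
  Order the arguments:  join(a, d, g(join(a, g(g(join(b, g(d, a, a)), g(g(d, b, c), a, g(c, d, b)), join(a, b, c, d, g(a, c, c))), join(a, b, d, g(d, d, a), g(d, join(b, c), join(b, c, d))), join(a, b, d, g(a, c, c)))), a, b))
Right:  join(d, join(a, g(join(a, g(g(join(g(d, a, a), b), g(g(d, b, c), a, g(c, d, b)), join(g(a, c, c), b, d, c, a)), join(b, b, a, d, g(a, c, c)), join(g(d, join(c, b), join(join(b, c), d)), g(d, d, a), d, a, b))), a, b)))
  Flatten:  join(d, a, g(join(a, g(g(join(g(d, a, a), b), g(g(d, b, c), a, g(c, d, b)), join(g(a, c, c), b, d, c, a)), join(b, b, a, d, g(a, c, c)), join(g(d, join(c, b), join(join(b, c), d)), g(d, d, a), d, a, b))), a, b))
  Canonicalize subterm:  g(join(a, g(g(join(g(d, a, a), b), g(g(d, b, c), a, g(c, d, b)), join(g(a, c, c), b, d, c, a)), join(b, b, a, d, g(a, c, c)), join(g(d, join(c, b), join(join(b, c), d)), g(d, d, a), d, a, b))), a, b)  →  g(join(a, g(g(join(b, g(d, a, a)), g(g(d, b, c), a, g(c, d, b)), join(a, b, c, d, g(a, c, c))), join(a, b, d, g(a, c, c)), join(a, b, d, g(d, d, a), g(d, join(b, c), join(b, c, d))))), a, b)
  Sort:  join(a, d, g(join(a, g(g(join(b, g(d, a, a)), g(g(d, b, c), a, g(c, d, b)), join(a, b, c, d, g(a, c, c))), join(a, b, d, g(a, c, c)), join(a, b, d, g(d, d, a), g(d, join(b, c), join(b, c, d))))), a, b))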